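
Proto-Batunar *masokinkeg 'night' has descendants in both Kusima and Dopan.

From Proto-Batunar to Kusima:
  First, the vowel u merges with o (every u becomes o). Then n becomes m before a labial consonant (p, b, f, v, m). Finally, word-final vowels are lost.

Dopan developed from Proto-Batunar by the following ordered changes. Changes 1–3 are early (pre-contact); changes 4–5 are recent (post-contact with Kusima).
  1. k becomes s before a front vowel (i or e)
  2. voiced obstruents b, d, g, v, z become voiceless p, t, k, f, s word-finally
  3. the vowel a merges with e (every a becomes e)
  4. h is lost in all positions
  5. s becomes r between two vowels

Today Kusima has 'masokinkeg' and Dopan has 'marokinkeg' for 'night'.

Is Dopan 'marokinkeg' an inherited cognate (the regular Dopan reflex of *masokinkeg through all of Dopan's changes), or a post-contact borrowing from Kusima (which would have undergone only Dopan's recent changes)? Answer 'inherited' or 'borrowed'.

If inherited, *masokinkeg would pass through all of Dopan's changes:
Dopan: start from *masokinkeg.
  rule 1 (palatalisation): masokinkeg → masosinseg
  rule 2 (final devoicing): masosinseg → masosinsek
  rule 3 (vowel merger): masosinsek → mesosinsek
  rule 4: no change — mesosinsek
  rule 5 (rhotacism): mesosinsek → merorinsek
  ⇒ Dopan merorinsek
If borrowed from Kusima 'masokinkeg' after the early changes, it would undergo only the recent ones:
  rule 4 (h-loss): no change (masokinkeg)
  rule 5 (rhotacism): masokinkeg → marokinkeg
  ⇒ as a loan: marokinkeg
Dopan 'marokinkeg' matches the loan outcome 'marokinkeg', not the inherited 'merorinsek' — it skipped the early Dopan changes, so it was borrowed from Kusima.

borrowed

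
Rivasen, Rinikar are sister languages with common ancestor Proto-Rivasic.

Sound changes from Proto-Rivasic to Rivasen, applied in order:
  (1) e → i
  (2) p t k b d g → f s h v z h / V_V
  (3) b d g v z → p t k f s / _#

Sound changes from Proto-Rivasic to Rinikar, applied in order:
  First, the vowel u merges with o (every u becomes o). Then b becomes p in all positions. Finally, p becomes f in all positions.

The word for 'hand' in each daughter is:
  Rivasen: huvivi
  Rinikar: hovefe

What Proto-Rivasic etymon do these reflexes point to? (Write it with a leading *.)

*huvebe

Position 2: Rivasen has u, Rinikar has o. Rivasen preserves u here (none of its changes turn any other segment into u), so the proto-segment is *u.
Position 6: Rivasen has i, Rinikar has e. Rinikar preserves e here (none of its changes turn any other segment into e), so the proto-segment is *e.
Continuing position by position gives *huvebe; check it forward:
Rivasen: *huvebe
  huvebe → huvibi   [vowel merger]
  huvibi → huvivi   [intervocalic lenition]
  huvivi (rule 3 does not apply)
  giving Rivasen huvivi.
Rinikar: *huvebe > hovebe > hovepe > hovefe  (by vowel merger, unconditioned shift, unconditioned shift)
No other proto-form is consistent with every reflex, so the reconstruction is *huvebe.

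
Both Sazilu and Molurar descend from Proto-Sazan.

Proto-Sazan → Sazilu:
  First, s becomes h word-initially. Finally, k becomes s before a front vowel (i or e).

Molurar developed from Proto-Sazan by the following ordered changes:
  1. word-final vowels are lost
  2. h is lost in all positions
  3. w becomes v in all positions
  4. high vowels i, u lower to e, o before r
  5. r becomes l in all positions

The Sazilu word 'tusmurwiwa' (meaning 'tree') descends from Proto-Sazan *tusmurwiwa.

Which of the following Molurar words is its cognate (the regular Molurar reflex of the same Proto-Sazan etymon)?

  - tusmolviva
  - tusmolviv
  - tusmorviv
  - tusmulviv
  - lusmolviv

tusmolviv

Molurar: *tusmurwiwa > tusmurwiw > tusmurviv > tusmorviv > tusmolviv  (by apocope, unconditioned shift, pre-rhotic lowering, unconditioned shift)
Among the options, 'tusmolviv' alone shows every Molurar change applied in order.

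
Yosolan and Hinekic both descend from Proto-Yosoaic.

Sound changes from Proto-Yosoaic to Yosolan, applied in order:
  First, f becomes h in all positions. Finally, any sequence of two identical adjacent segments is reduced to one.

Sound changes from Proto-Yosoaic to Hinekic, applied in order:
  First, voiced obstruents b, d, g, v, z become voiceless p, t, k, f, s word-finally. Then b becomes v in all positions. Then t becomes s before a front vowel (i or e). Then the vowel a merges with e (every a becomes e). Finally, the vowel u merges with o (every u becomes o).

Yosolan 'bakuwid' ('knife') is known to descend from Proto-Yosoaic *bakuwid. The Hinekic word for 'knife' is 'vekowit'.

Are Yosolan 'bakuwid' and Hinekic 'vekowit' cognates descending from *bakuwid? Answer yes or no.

Derive the expected Hinekic reflex of *bakuwid:
Hinekic: *bakuwid > bakuwit > vakuwit > vekuwit > vekowit  (by final devoicing, unconditioned shift, vowel merger, vowel merger)
Hinekic 'vekowit' matches the regular reflex exactly, so the pair is cognate.

yes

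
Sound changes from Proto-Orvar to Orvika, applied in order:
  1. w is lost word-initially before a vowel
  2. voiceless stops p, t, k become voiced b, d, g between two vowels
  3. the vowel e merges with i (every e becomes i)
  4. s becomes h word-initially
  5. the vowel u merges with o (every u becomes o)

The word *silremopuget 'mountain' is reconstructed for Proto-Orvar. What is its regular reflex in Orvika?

Orvika: *silremopuget > silremobuget > silrimobugit > hilrimobugit > hilrimobogit  (by intervocalic voicing, vowel merger, debuccalisation, vowel merger)

hilrimobogit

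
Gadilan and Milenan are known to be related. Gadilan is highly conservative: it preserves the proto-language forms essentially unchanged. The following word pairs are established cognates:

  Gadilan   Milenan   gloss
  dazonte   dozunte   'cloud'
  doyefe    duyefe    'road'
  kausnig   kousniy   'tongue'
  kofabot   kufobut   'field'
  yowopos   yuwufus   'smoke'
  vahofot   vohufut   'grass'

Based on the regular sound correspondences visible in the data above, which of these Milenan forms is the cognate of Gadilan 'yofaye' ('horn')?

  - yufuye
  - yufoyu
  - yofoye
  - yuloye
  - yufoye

yufoye

kofabot ~ kufobut, vahofot ~ vohufut — Gadilan o corresponds to Milenan u after a consonant, before a labial obstruent.
dazonte ~ dozunte, vahofot ~ vohufut — Gadilan a corresponds to Milenan o after a consonant, before a consonant other than r, m, n, p, b, f, v.
Applying these to Gadilan 'yofaye':
  yofaye → yufaye   (o→u after a consonant, before a labial obstruent)
  yufaye → yufoye   (a→o after a consonant, before a consonant other than r, m, n, p, b, f, v)
So the Milenan cognate is 'yufoye'.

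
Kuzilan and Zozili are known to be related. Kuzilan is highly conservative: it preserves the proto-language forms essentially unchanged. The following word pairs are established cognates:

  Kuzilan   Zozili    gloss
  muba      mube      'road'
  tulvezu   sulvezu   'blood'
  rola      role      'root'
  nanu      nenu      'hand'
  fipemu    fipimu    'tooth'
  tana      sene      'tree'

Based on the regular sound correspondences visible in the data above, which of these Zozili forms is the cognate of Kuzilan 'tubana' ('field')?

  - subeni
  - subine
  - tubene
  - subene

subene

tulvezu ~ sulvezu — Kuzilan t corresponds to Zozili s word-initially before a back vowel.
nanu ~ nenu, tana ~ sene — Kuzilan a corresponds to Zozili e after a consonant, before a nasal.
muba ~ mube, rola ~ role — Kuzilan a corresponds to Zozili e word-finally.
Applying these to Kuzilan 'tubana':
  tubana → subana   (t→s word-initially before a back vowel)
  subana → subena   (a→e after a consonant, before a nasal)
  subena → subene   (a→e word-finally)
So the Zozili cognate is 'subene'.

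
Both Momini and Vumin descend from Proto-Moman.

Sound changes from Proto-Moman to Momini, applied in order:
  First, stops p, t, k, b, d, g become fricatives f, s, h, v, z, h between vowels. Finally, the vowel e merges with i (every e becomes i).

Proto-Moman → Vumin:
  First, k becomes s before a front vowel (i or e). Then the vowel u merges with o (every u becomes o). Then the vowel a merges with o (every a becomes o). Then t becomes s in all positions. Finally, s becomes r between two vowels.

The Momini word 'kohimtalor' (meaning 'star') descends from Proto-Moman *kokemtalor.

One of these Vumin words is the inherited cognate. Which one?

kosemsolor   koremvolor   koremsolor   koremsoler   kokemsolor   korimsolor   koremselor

Vumin: *kokemtalor
  kokemtalor → kosemtalor   [palatalisation]
  kosemtalor (rule 2 does not apply)
  kosemtalor → kosemtolor   [vowel merger]
  kosemtolor → kosemsolor   [unconditioned shift]
  kosemsolor → koremsolor   [rhotacism]
  giving Vumin koremsolor.
Among the options, 'koremsolor' alone shows every Vumin change applied in order.

koremsolor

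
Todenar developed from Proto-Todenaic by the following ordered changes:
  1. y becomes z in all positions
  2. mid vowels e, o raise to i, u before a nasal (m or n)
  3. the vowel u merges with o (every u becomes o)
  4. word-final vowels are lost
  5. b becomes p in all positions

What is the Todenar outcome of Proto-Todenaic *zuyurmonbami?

Todenar: *zuyurmonbami
  zuyurmonbami → zuzurmonbami   [unconditioned shift]
  zuzurmonbami → zuzurmunbami   [pre-nasal raising]
  zuzurmunbami → zozormonbami   [vowel merger]
  zozormonbami → zozormonbam   [apocope]
  zozormonbam → zozormonpam   [unconditioned shift]
  giving Todenar zozormonpam.

zozormonpam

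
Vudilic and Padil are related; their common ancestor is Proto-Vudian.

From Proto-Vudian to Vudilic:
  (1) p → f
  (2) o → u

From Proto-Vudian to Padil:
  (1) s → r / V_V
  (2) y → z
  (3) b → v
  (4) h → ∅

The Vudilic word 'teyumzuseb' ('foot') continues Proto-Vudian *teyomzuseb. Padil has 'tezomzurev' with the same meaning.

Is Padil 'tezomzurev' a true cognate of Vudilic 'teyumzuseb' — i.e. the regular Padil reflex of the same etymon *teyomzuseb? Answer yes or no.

yes

Derive the expected Padil reflex of *teyomzuseb:
Padil: *teyomzuseb > teyomzureb > tezomzureb > tezomzurev  (by rhotacism, unconditioned shift, unconditioned shift)
Padil 'tezomzurev' matches the regular reflex exactly, so the pair is cognate.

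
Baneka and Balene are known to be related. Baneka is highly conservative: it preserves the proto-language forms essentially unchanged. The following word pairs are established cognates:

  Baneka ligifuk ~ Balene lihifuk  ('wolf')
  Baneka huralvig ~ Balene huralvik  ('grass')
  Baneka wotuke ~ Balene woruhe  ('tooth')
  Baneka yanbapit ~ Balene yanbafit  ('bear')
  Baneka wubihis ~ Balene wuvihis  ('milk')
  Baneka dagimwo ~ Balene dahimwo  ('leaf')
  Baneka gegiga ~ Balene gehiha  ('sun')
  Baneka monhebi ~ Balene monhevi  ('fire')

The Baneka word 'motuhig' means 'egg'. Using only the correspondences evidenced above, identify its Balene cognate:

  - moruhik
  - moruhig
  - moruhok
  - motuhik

wotuke ~ woruhe — Baneka t corresponds to Balene r between vowels (before a back vowel).
huralvig ~ huralvik — Baneka g corresponds to Balene k word-finally.
Applying these to Baneka 'motuhig':
  motuhig → moruhig   (t→r between vowels (before a back vowel))
  moruhig → moruhik   (g→k word-finally)
So the Balene cognate is 'moruhik'.

moruhik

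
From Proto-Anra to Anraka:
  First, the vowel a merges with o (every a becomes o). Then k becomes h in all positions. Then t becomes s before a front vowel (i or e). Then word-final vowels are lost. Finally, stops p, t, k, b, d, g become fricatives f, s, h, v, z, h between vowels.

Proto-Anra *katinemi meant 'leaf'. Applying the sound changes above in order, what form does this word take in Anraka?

hosinem

Anraka: *katinemi > kotinemi > hotinemi > hosinemi > hosinem  (by vowel merger, unconditioned shift, palatalisation, apocope)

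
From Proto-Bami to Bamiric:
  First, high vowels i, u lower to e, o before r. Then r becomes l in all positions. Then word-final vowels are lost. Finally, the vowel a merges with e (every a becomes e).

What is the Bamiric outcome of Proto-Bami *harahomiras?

helehomeles

Bamiric: start from *harahomiras.
  rule 1 (pre-rhotic lowering): harahomiras → harahomeras
  rule 2 (unconditioned shift): harahomeras → halahomelas
  rule 3: no change — halahomelas
  rule 4 (vowel merger): halahomelas → helehomeles
  ⇒ Bamiric helehomeles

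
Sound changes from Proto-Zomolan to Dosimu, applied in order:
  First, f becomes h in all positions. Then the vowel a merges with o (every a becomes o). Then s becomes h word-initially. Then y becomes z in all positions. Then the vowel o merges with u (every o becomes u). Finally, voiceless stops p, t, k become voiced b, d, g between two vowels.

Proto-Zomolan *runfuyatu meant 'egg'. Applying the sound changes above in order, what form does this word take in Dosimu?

Dosimu: *runfuyatu
  runfuyatu → runhuyatu   [unconditioned shift]
  runhuyatu → runhuyotu   [vowel merger]
  runhuyotu (rule 3 does not apply)
  runhuyotu → runhuzotu   [unconditioned shift]
  runhuzotu → runhuzutu   [vowel merger]
  runhuzutu → runhuzudu   [intervocalic voicing]
  giving Dosimu runhuzudu.

runhuzudu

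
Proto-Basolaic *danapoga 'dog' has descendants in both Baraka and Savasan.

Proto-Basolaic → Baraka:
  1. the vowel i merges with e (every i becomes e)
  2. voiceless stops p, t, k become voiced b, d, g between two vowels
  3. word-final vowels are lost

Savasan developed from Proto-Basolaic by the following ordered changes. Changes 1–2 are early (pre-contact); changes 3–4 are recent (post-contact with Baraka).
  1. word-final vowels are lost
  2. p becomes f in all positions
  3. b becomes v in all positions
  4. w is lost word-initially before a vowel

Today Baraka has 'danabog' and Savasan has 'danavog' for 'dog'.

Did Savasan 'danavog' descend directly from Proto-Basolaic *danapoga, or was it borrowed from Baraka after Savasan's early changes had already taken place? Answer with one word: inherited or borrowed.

If inherited, *danapoga would pass through all of Savasan's changes:
Savasan: *danapoga
  danapoga → danapog   [apocope]
  danapog → danafog   [unconditioned shift]
  danafog (rule 3 does not apply)
  danafog (rule 4 does not apply)
  giving Savasan danafog.
If borrowed from Baraka 'danabog' after the early changes, it would undergo only the recent ones:
  rule 3 (unconditioned shift): danabog → danavog
  rule 4 (glide loss): no change (danavog)
  ⇒ as a loan: danavog
Savasan 'danavog' matches the loan outcome 'danavog', not the inherited 'danafog' — it skipped the early Savasan changes, so it was borrowed from Baraka.

borrowed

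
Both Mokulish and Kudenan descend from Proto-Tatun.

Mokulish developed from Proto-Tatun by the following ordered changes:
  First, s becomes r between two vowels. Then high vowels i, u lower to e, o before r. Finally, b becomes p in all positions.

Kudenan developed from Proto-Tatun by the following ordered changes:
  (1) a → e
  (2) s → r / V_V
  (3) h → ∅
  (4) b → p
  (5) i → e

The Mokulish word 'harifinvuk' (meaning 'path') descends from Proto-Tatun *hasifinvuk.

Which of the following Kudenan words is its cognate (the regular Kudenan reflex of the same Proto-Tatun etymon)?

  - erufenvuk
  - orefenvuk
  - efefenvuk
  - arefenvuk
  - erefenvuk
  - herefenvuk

erefenvuk

Kudenan: start from *hasifinvuk.
  rule 1 (vowel merger): hasifinvuk → hesifinvuk
  rule 2 (rhotacism): hesifinvuk → herifinvuk
  rule 3 (h-loss): herifinvuk → erifinvuk
  rule 4: no change — erifinvuk
  rule 5 (vowel merger): erifinvuk → erefenvuk
  ⇒ Kudenan erefenvuk
Only 'erefenvuk' matches the regular Kudenan development of *hasifinvuk.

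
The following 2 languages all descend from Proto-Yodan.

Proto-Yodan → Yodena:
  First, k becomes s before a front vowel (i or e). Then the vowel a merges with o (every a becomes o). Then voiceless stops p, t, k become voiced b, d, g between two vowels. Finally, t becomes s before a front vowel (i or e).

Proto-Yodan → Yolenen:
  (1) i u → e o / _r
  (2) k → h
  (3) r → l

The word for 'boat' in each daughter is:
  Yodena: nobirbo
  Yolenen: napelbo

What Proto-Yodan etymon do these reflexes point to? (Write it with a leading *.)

*napirbo

Position 4: Yodena has i, Yolenen has e. Yodena preserves i here (none of its changes turn any other segment into i), so the proto-segment is *i.
Position 3: Yodena has b, Yolenen has p. Yolenen preserves p here (none of its changes turn any other segment into p), so the proto-segment is *p.
Verify the candidate proto-form against each daughter:
Yodena: *napirbo
  napirbo (rule 1 does not apply)
  napirbo → nopirbo   [vowel merger]
  nopirbo → nobirbo   [intervocalic voicing]
  nobirbo (rule 4 does not apply)
  giving Yodena nobirbo.
Yolenen: start from *napirbo.
  rule 1 (pre-rhotic lowering): napirbo → naperbo
  rule 2: no change — naperbo
  rule 3 (unconditioned shift): naperbo → napelbo
  ⇒ Yolenen napelbo
Only *napirbo yields all of Yodena nobirbo, Yolenen napelbo.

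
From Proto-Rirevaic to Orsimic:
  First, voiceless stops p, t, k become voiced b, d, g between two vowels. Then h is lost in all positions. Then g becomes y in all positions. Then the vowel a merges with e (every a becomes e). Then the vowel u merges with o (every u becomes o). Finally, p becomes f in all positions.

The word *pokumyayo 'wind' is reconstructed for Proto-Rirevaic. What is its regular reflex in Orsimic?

Orsimic: *pokumyayo > pogumyayo > poyumyayo > poyumyeyo > poyomyeyo > foyomyeyo  (by intervocalic voicing, unconditioned shift, vowel merger, vowel merger, unconditioned shift)

foyomyeyo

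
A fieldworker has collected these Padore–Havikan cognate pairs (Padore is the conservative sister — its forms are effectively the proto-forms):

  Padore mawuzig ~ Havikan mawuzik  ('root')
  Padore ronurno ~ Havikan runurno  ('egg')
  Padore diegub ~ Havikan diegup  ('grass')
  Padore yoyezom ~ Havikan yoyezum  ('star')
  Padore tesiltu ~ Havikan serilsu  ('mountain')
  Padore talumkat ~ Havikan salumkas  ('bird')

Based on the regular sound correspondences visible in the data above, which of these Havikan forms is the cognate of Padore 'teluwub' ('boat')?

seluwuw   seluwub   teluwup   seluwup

seluwup

tesiltu ~ serilsu — Padore t corresponds to Havikan s word-initially before a front vowel.
diegub ~ diegup — Padore b corresponds to Havikan p word-finally.
Applying these to Padore 'teluwub':
  teluwub → seluwub   (t→s word-initially before a front vowel)
  seluwub → seluwup   (b→p word-finally)
So the Havikan cognate is 'seluwup'.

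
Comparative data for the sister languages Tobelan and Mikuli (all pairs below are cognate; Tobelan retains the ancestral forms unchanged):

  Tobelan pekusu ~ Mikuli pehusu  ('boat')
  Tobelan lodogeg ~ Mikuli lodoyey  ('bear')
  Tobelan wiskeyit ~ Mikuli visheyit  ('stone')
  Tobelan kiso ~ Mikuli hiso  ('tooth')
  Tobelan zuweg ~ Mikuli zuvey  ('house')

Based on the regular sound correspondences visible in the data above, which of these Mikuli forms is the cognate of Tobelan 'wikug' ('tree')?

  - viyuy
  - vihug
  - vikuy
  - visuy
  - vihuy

vihuy

wiskeyit ~ visheyit — Tobelan w corresponds to Mikuli v word-initially before a front vowel.
pekusu ~ pehusu — Tobelan k corresponds to Mikuli h between vowels (before a back vowel).
lodogeg ~ lodoyey, zuweg ~ zuvey — Tobelan g corresponds to Mikuli y word-finally.
Applying these to Tobelan 'wikug':
  wikug → vikug   (w→v word-initially before a front vowel)
  vikug → vihug   (k→h between vowels (before a back vowel))
  vihug → vihuy   (g→y word-finally)
So the Mikuli cognate is 'vihuy'.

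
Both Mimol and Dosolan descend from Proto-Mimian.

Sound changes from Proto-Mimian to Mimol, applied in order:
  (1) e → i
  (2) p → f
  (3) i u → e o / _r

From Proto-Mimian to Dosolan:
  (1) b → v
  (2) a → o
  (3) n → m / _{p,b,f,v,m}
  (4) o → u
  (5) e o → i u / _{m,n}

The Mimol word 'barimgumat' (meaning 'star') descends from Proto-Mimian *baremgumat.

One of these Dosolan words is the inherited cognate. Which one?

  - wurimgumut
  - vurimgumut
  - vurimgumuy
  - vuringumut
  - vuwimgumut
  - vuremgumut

Dosolan: *baremgumat
  baremgumat → varemgumat   [unconditioned shift]
  varemgumat → voremgumot   [vowel merger]
  voremgumot (rule 3 does not apply)
  voremgumot → vuremgumut   [vowel merger]
  vuremgumut → vurimgumut   [pre-nasal raising]
  giving Dosolan vurimgumut.
Only 'vurimgumut' matches the regular Dosolan development of *baremgumat.

vurimgumut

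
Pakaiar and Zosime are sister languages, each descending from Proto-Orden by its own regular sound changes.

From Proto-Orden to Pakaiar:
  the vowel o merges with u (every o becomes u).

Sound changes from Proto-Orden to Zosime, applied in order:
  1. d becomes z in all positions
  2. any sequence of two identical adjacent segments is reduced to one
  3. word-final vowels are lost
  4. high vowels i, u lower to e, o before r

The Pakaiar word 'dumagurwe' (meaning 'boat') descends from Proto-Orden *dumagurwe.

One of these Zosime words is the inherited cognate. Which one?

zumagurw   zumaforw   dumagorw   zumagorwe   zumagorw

zumagorw

Zosime: start from *dumagurwe.
  rule 1 (unconditioned shift): dumagurwe → zumagurwe
  rule 2: no change — zumagurwe
  rule 3 (apocope): zumagurwe → zumagurw
  rule 4 (pre-rhotic lowering): zumagurw → zumagorw
  ⇒ Zosime zumagorw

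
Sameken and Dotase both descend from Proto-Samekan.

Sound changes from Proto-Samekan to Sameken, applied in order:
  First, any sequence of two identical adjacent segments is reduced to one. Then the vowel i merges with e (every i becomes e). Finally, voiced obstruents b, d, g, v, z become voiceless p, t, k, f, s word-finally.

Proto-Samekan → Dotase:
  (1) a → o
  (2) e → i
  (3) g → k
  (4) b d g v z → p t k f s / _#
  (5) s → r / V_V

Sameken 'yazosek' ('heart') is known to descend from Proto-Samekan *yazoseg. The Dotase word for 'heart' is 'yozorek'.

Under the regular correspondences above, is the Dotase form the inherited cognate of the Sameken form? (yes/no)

no

Derive the expected Dotase reflex of *yazoseg:
Dotase: *yazoseg
  yazoseg → yozoseg   [vowel merger]
  yozoseg → yozosig   [vowel merger]
  yozosig → yozosik   [unconditioned shift]
  yozosik (rule 4 does not apply)
  yozosik → yozorik   [rhotacism]
  giving Dotase yozorik.
The regular Dotase reflex would be 'yozorik', but the attested form is 'yozorek'. The correspondence is irregular, so they are not cognates (the Dotase form has a different source).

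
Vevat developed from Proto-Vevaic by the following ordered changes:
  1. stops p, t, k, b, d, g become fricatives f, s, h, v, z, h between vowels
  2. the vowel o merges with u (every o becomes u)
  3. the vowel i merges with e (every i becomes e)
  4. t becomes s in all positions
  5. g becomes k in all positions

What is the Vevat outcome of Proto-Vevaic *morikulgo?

murehulku

Vevat: start from *morikulgo.
  rule 1 (intervocalic lenition): morikulgo → morihulgo
  rule 2 (vowel merger): morihulgo → murihulgu
  rule 3 (vowel merger): murihulgu → murehulgu
  rule 4: no change — murehulgu
  rule 5 (unconditioned shift): murehulgu → murehulku
  ⇒ Vevat murehulku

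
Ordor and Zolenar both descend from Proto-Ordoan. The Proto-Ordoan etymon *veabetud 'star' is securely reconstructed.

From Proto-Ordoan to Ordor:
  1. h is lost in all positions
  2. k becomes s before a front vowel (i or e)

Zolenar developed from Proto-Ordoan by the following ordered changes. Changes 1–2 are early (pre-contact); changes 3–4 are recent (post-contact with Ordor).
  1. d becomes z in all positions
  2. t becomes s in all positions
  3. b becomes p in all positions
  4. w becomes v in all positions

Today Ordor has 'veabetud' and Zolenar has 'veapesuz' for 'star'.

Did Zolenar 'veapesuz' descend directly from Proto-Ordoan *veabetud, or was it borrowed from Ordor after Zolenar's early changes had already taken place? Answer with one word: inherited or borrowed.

inherited

If inherited, *veabetud would pass through all of Zolenar's changes:
Zolenar: *veabetud > veabetuz > veabesuz > veapesuz  (by unconditioned shift, unconditioned shift, unconditioned shift)
If borrowed from Ordor 'veabetud' after the early changes, it would undergo only the recent ones:
  rule 3 (unconditioned shift): veabetud → veapetud
  rule 4 (unconditioned shift): no change (veapetud)
  ⇒ as a loan: veapetud
Zolenar 'veapesuz' matches the inherited outcome exactly, so it is an inherited cognate, not a loan.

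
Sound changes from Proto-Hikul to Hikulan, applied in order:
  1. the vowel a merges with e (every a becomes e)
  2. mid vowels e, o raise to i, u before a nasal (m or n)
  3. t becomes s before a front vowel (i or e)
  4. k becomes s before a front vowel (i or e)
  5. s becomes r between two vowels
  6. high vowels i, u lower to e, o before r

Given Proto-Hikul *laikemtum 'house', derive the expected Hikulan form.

leerimtum

Hikulan: *laikemtum
  laikemtum → leikemtum   [vowel merger]
  leikemtum → leikimtum   [pre-nasal raising]
  leikimtum (rule 3 does not apply)
  leikimtum → leisimtum   [palatalisation]
  leisimtum → leirimtum   [rhotacism]
  leirimtum → leerimtum   [pre-rhotic lowering]
  giving Hikulan leerimtum.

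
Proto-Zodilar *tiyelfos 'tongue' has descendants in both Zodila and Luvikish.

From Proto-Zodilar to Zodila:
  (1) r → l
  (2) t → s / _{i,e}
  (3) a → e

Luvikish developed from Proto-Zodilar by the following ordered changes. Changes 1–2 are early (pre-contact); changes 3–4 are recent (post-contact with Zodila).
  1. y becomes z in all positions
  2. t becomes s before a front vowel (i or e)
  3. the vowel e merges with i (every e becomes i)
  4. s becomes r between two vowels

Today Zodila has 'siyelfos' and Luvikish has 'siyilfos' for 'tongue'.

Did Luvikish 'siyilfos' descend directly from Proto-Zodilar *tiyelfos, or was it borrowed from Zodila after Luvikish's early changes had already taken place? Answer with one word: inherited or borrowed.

borrowed

If inherited, *tiyelfos would pass through all of Luvikish's changes:
Luvikish: *tiyelfos > tizelfos > sizelfos > sizilfos  (by unconditioned shift, palatalisation, vowel merger)
If borrowed from Zodila 'siyelfos' after the early changes, it would undergo only the recent ones:
  rule 3 (vowel merger): siyelfos → siyilfos
  rule 4 (rhotacism): no change (siyilfos)
  ⇒ as a loan: siyilfos
Luvikish 'siyilfos' matches the loan outcome 'siyilfos', not the inherited 'sizilfos' — it skipped the early Luvikish changes, so it was borrowed from Zodila.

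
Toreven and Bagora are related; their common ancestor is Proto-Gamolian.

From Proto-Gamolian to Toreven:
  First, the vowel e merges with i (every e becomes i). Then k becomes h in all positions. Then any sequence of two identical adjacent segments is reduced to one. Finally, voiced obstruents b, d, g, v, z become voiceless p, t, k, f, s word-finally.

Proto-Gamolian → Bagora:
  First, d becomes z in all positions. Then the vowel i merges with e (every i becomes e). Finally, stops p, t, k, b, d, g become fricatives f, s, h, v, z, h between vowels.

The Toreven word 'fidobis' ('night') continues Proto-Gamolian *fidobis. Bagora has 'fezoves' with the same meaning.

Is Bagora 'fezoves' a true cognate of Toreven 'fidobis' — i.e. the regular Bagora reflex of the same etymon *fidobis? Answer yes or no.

yes

Derive the expected Bagora reflex of *fidobis:
Bagora: *fidobis
  fidobis → fizobis   [unconditioned shift]
  fizobis → fezobes   [vowel merger]
  fezobes → fezoves   [intervocalic lenition]
  giving Bagora fezoves.
Bagora 'fezoves' matches the regular reflex exactly, so the pair is cognate.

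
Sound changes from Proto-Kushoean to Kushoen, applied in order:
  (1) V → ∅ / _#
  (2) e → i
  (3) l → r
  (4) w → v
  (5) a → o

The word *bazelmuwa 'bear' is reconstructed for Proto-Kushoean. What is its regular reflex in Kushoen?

Kushoen: *bazelmuwa
  bazelmuwa → bazelmuw   [apocope]
  bazelmuw → bazilmuw   [vowel merger]
  bazilmuw → bazirmuw   [unconditioned shift]
  bazirmuw → bazirmuv   [unconditioned shift]
  bazirmuv → bozirmuv   [vowel merger]
  giving Kushoen bozirmuv.

bozirmuv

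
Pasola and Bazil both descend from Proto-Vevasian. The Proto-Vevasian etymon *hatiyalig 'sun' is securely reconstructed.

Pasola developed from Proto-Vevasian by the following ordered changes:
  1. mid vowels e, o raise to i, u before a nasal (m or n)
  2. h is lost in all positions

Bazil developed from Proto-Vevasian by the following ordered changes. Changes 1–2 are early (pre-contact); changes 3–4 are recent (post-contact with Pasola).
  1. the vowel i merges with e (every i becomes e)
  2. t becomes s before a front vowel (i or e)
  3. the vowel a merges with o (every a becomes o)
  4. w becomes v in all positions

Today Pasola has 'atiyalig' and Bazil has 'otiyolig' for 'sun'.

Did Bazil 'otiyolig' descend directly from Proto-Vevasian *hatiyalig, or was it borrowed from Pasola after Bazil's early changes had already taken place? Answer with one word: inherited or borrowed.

borrowed

If inherited, *hatiyalig would pass through all of Bazil's changes:
Bazil: *hatiyalig
  hatiyalig → hateyaleg   [vowel merger]
  hateyaleg → haseyaleg   [palatalisation]
  haseyaleg → hoseyoleg   [vowel merger]
  hoseyoleg (rule 4 does not apply)
  giving Bazil hoseyoleg.
If borrowed from Pasola 'atiyalig' after the early changes, it would undergo only the recent ones:
  rule 3 (vowel merger): atiyalig → otiyolig
  rule 4 (unconditioned shift): no change (otiyolig)
  ⇒ as a loan: otiyolig
Bazil 'otiyolig' matches the loan outcome 'otiyolig', not the inherited 'hoseyoleg' — it skipped the early Bazil changes, so it was borrowed from Pasola.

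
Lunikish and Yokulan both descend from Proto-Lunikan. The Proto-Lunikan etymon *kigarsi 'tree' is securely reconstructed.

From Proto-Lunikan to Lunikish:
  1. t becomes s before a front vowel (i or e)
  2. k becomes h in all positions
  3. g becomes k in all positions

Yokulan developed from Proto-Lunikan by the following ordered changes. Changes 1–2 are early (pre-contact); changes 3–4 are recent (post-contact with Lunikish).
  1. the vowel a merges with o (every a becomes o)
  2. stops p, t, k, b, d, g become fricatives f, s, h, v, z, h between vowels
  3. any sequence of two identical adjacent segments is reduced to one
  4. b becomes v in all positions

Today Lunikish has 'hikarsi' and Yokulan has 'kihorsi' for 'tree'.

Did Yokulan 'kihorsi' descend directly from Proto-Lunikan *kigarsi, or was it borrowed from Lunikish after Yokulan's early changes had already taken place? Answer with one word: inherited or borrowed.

If inherited, *kigarsi would pass through all of Yokulan's changes:
Yokulan: *kigarsi > kigorsi > kihorsi  (by vowel merger, intervocalic lenition)
If borrowed from Lunikish 'hikarsi' after the early changes, it would undergo only the recent ones:
  rule 3 (degemination): no change (hikarsi)
  rule 4 (unconditioned shift): no change (hikarsi)
  ⇒ as a loan: hikarsi
Yokulan 'kihorsi' matches the inherited outcome exactly, so it is an inherited cognate, not a loan.

inherited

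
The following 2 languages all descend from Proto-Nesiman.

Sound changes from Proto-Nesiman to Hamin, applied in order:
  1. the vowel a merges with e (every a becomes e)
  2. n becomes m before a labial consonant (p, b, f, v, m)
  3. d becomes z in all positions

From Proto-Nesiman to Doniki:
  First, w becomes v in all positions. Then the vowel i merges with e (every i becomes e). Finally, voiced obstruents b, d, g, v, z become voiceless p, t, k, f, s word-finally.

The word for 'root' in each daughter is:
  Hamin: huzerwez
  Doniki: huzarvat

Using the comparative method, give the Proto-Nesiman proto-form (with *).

*huzarwad

Position 8: Hamin has z, Doniki has t. Taking the neighbouring segments as reconstructed: Hamin z could go back to *d or *z; Doniki t could go back to *t or *d — the one source consistent with every daughter is *d.
Position 6: Hamin has w, Doniki has v. Hamin preserves w here (none of its changes turn any other segment into w), so the proto-segment is *w.
Continuing position by position gives *huzarwad; check it forward:
Hamin: start from *huzarwad.
  rule 1 (vowel merger): huzarwad → huzerwed
  rule 2: no change — huzerwed
  rule 3 (unconditioned shift): huzerwed → huzerwez
  ⇒ Hamin huzerwez
Doniki: start from *huzarwad.
  rule 1 (unconditioned shift): huzarwad → huzarvad
  rule 2: no change — huzarvad
  rule 3 (final devoicing): huzarvad → huzarvat
  ⇒ Doniki huzarvat
No other proto-form is consistent with every reflex, so the reconstruction is *huzarwad.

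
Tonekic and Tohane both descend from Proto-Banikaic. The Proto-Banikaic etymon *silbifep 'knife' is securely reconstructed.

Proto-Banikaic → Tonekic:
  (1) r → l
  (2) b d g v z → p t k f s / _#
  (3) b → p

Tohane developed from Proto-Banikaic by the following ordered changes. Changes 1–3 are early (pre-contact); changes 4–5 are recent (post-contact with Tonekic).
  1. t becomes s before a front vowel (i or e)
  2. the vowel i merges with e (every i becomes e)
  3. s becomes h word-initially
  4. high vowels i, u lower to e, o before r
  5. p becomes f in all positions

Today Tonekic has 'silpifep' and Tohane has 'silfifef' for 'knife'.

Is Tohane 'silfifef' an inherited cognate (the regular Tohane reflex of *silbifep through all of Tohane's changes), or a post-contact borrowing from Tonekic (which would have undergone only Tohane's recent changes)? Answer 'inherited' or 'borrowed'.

borrowed

If inherited, *silbifep would pass through all of Tohane's changes:
Tohane: *silbifep > selbefep > helbefep > helbefef  (by vowel merger, debuccalisation, unconditioned shift)
If borrowed from Tonekic 'silpifep' after the early changes, it would undergo only the recent ones:
  rule 4 (pre-rhotic lowering): no change (silpifep)
  rule 5 (unconditioned shift): silpifep → silfifef
  ⇒ as a loan: silfifef
Tohane 'silfifef' matches the loan outcome 'silfifef', not the inherited 'helbefef' — it skipped the early Tohane changes, so it was borrowed from Tonekic.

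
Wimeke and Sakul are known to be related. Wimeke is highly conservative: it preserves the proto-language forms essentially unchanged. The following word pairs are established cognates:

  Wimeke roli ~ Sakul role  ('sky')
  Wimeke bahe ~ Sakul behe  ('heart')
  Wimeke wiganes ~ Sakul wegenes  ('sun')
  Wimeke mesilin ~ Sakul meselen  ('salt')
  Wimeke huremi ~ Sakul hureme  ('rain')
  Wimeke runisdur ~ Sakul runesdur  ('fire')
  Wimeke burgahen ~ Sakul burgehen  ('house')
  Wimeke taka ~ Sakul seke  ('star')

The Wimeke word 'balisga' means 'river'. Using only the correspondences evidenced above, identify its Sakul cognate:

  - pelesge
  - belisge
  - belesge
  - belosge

bahe ~ behe, burgahen ~ burgehen — Wimeke a corresponds to Sakul e after a consonant, before a consonant other than r, m, n, p, b, f, v.
wiganes ~ wegenes, mesilin ~ meselen — Wimeke i corresponds to Sakul e after a consonant, before a consonant other than r, m, n, p, b, f, v.
taka ~ seke — Wimeke a corresponds to Sakul e word-finally.
Applying these to Wimeke 'balisga':
  balisga → belisga   (a→e after a consonant, before a consonant other than r, m, n, p, b, f, v)
  belisga → belesga   (i→e after a consonant, before a consonant other than r, m, n, p, b, f, v)
  belesga → belesge   (a→e word-finally)
So the Sakul cognate is 'belesge'.

belesge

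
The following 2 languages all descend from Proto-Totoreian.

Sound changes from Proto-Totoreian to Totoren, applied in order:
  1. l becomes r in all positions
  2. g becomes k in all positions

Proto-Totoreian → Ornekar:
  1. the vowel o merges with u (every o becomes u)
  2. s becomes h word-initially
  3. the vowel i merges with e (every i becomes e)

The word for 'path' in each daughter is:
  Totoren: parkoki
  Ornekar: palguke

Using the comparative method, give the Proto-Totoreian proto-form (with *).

Position 7: Totoren has i, Ornekar has e. Totoren preserves i here (none of its changes turn any other segment into i), so the proto-segment is *i.
Position 4: Totoren has k, Ornekar has g. Ornekar preserves g here (none of its changes turn any other segment into g), so the proto-segment is *g.
Position 5: Totoren has o, Ornekar has u. Totoren preserves o here (none of its changes turn any other segment into o), so the proto-segment is *o.
Continuing position by position gives *palgoki; check it forward:
Totoren: *palgoki > pargoki > parkoki  (by unconditioned shift, unconditioned shift)
Ornekar: *palgoki
  palgoki → palguki   [vowel merger]
  palguki (rule 2 does not apply)
  palguki → palguke   [vowel merger]
  giving Ornekar palguke.
*palgoki is the unique common source.

*palgoki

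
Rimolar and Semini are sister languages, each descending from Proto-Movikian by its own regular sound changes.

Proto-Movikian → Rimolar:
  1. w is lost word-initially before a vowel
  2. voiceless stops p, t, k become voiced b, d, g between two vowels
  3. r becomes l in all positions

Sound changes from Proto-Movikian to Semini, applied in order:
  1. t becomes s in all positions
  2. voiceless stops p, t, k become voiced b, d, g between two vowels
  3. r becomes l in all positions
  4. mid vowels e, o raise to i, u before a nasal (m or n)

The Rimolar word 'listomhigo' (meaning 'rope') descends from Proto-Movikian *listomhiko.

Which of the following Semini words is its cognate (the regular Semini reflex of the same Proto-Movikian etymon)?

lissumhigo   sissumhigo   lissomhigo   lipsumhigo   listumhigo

Semini: *listomhiko > lissomhiko > lissomhigo > lissumhigo  (by unconditioned shift, intervocalic voicing, pre-nasal raising)
Among the options, 'lissumhigo' alone shows every Semini change applied in order.

lissumhigo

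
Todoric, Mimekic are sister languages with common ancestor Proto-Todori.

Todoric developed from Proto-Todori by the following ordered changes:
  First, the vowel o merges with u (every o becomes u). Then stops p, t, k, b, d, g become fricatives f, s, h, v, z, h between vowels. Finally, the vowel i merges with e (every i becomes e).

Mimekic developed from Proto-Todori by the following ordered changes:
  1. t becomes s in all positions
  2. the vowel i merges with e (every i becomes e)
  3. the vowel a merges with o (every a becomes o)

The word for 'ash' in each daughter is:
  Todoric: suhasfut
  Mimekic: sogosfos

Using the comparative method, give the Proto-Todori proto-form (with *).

*sogasfot

Position 4: Todoric has a, Mimekic has o. Todoric preserves a here (none of its changes turn any other segment into a), so the proto-segment is *a.
Position 8: Todoric has t, Mimekic has s. Todoric preserves t here (none of its changes turn any other segment into t), so the proto-segment is *t.
Verify the candidate proto-form against each daughter:
Todoric: start from *sogasfot.
  rule 1 (vowel merger): sogasfot → sugasfut
  rule 2 (intervocalic lenition): sugasfut → suhasfut
  rule 3: no change — suhasfut
  ⇒ Todoric suhasfut
Mimekic: *sogasfot > sogasfos > sogosfos  (by unconditioned shift, vowel merger)
Only *sogasfot yields all of Todoric suhasfut, Mimekic sogosfos.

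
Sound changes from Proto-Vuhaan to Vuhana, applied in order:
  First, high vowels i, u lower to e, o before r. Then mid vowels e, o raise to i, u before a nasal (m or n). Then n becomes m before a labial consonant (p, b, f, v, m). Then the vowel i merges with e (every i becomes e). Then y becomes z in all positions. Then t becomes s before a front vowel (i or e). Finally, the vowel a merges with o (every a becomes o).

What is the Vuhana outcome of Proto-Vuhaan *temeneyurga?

semenezorgo

Vuhana: *temeneyurga
  temeneyurga → temeneyorga   [pre-rhotic lowering]
  temeneyorga → timineyorga   [pre-nasal raising]
  timineyorga (rule 3 does not apply)
  timineyorga → temeneyorga   [vowel merger]
  temeneyorga → temenezorga   [unconditioned shift]
  temenezorga → semenezorga   [palatalisation]
  semenezorga → semenezorgo   [vowel merger]
  giving Vuhana semenezorgo.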